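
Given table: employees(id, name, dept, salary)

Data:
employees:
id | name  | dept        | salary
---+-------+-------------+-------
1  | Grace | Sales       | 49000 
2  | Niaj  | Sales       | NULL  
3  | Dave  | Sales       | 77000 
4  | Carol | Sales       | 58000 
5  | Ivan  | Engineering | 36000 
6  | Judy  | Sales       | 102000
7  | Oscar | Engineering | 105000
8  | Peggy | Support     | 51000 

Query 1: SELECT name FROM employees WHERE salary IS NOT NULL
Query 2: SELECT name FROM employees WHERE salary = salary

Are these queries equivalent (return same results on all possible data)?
Yes, equivalent

Both queries return: [('Carol',), ('Dave',), ('Grace',), ('Ivan',), ('Judy',), ('Oscar',), ('Peggy',)]

Reason: IS NOT NULL vs self-equality (both exclude NULLs)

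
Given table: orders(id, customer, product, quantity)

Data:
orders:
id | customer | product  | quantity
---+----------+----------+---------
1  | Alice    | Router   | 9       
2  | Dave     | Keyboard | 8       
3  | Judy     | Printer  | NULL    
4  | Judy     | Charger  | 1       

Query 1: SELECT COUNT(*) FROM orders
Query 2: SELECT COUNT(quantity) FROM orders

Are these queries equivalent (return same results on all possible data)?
No, not equivalent

Query 1 returns: [(4,)]
Query 2 returns: [(3,)]

Reason: COUNT(*) includes NULLs, COUNT(column) excludes them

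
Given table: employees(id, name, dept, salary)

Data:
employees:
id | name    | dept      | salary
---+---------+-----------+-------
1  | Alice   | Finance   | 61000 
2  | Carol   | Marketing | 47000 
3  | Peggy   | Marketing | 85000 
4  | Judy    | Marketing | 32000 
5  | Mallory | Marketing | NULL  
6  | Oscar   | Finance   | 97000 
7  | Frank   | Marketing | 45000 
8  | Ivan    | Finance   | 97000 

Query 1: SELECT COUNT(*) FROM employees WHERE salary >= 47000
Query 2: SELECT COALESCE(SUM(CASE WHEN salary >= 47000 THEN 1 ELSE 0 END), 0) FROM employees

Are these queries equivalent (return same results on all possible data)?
Yes, equivalent

Both queries return: [(5,)]

Reason: COUNT with WHERE vs conditional SUM (COALESCE handles empty-table NULL)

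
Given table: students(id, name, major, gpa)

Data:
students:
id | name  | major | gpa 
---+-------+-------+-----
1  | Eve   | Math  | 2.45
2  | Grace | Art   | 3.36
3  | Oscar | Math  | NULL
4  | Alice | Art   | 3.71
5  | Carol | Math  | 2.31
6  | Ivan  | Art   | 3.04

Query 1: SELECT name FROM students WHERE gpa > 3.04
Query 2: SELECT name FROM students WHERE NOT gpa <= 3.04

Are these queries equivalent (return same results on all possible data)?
Yes, equivalent

Both queries return: [('Alice',), ('Grace',)]

Reason: Both filter gpa > 3.04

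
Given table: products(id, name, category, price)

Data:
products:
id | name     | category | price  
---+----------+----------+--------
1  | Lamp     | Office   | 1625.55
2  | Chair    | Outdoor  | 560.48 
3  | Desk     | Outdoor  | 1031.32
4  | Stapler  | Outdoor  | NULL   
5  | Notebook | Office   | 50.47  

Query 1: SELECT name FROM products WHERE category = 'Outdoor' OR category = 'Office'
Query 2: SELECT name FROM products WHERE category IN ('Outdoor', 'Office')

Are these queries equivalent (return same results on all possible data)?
Yes, equivalent

Both queries return: [('Chair',), ('Desk',), ('Lamp',), ('Notebook',), ('Stapler',)]

Reason: OR vs IN are equivalent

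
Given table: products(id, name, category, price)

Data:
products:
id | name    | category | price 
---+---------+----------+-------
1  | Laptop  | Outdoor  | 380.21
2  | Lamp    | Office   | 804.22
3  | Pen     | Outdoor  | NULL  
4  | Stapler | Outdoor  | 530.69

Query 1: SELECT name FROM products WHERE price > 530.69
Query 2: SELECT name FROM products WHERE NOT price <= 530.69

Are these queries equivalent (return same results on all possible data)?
Yes, equivalent

Both queries return: [('Lamp',)]

Reason: Both filter price > 530.69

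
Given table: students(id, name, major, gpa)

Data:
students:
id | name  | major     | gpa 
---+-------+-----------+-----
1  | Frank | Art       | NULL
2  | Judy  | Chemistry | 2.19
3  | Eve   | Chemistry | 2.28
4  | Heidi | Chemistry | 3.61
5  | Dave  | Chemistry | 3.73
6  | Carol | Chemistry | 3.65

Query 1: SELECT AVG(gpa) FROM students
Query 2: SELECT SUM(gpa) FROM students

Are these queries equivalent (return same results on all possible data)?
No, not equivalent

Query 1 returns: [(3.0919999999999996,)]
Query 2 returns: [(15.459999999999999,)]

Reason: AVG vs SUM give different aggregate values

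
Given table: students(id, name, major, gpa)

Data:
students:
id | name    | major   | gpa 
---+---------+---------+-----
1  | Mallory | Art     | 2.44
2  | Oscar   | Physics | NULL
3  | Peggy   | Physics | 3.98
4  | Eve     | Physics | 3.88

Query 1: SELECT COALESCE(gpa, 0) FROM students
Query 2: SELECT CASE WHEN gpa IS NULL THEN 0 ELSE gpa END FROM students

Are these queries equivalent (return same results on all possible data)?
Yes, equivalent

Both queries return: [(0,), (2.44,), (3.88,), (3.98,)]

Reason: COALESCE vs CASE for NULL handling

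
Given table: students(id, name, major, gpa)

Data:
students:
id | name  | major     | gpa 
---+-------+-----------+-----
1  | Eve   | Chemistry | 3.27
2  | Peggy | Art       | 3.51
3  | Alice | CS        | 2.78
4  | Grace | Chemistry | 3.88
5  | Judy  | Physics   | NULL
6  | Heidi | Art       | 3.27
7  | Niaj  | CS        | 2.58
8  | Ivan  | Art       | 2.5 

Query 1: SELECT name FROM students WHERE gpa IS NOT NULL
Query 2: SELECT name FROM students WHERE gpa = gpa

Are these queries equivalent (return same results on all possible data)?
Yes, equivalent

Both queries return: [('Alice',), ('Eve',), ('Grace',), ('Heidi',), ('Ivan',), ('Niaj',), ('Peggy',)]

Reason: IS NOT NULL vs self-equality (both exclude NULLs)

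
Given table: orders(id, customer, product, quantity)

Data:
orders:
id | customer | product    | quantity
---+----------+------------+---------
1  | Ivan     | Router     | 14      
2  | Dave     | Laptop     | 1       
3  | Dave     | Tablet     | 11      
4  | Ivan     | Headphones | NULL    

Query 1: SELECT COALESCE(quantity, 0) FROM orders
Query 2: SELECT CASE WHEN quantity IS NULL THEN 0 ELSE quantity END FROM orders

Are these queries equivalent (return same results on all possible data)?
Yes, equivalent

Both queries return: [(0,), (1,), (11,), (14,)]

Reason: COALESCE vs CASE for NULL handling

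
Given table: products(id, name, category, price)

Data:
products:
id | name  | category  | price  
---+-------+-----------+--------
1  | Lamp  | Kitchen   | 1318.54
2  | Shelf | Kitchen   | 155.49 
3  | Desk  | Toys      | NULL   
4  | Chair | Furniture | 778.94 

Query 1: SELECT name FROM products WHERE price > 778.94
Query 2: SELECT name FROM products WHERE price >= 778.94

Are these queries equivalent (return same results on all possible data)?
No, not equivalent

Query 1 returns: [('Lamp',)]
Query 2 returns: [('Lamp',), ('Chair',)]

Reason: > vs >= gives different results when price = 778.94 exists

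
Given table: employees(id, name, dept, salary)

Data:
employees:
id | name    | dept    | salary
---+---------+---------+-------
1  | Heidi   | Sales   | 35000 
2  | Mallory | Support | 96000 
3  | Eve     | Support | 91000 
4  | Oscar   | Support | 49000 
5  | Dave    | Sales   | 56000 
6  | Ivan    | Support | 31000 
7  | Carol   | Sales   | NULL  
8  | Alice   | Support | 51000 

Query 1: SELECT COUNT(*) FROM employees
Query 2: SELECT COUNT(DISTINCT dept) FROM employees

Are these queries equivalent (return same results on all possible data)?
No, not equivalent

Query 1 returns: [(8,)]
Query 2 returns: [(2,)]

Reason: COUNT(*) counts rows, COUNT(DISTINCT dept) counts unique depts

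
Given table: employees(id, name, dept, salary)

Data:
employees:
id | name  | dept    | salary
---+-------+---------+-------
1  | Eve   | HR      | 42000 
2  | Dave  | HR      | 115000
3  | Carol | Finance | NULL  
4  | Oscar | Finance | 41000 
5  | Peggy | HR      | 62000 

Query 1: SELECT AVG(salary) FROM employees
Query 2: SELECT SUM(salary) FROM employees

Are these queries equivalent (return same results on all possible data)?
No, not equivalent

Query 1 returns: [(65000.0,)]
Query 2 returns: [(260000,)]

Reason: AVG vs SUM give different aggregate values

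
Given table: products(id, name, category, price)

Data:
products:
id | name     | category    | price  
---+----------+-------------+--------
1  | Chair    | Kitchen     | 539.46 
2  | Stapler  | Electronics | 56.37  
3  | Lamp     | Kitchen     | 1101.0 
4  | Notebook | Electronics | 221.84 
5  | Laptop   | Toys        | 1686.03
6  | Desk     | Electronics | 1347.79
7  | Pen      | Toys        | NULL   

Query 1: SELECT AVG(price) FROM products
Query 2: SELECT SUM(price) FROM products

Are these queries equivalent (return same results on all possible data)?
No, not equivalent

Query 1 returns: [(825.415,)]
Query 2 returns: [(4952.49,)]

Reason: AVG vs SUM give different aggregate values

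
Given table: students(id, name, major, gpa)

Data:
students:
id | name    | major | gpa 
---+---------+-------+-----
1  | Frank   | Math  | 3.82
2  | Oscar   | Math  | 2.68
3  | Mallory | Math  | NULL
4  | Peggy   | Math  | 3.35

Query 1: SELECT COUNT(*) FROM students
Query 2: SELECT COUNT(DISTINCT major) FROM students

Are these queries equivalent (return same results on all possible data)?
No, not equivalent

Query 1 returns: [(4,)]
Query 2 returns: [(1,)]

Reason: COUNT(*) counts rows, COUNT(DISTINCT major) counts unique majors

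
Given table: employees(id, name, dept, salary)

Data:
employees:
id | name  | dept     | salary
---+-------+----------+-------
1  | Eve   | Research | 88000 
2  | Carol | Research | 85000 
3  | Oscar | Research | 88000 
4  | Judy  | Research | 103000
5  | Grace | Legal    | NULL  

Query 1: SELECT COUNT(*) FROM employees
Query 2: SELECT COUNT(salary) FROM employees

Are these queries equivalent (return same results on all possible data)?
No, not equivalent

Query 1 returns: [(5,)]
Query 2 returns: [(4,)]

Reason: COUNT(*) includes NULLs, COUNT(column) excludes them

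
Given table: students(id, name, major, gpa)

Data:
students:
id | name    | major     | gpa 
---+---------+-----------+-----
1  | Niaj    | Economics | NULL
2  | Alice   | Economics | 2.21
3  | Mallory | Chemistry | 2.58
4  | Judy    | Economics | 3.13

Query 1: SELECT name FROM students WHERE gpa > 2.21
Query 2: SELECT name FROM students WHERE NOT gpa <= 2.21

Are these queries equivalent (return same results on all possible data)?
Yes, equivalent

Both queries return: [('Judy',), ('Mallory',)]

Reason: Both filter gpa > 2.21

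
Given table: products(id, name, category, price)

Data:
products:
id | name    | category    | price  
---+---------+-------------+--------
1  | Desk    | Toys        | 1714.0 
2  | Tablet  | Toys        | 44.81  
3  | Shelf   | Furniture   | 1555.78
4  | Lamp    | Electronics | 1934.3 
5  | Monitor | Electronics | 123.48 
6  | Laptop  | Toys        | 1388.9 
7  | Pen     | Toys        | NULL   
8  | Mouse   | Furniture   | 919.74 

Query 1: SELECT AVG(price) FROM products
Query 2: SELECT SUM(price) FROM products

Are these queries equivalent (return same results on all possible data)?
No, not equivalent

Query 1 returns: [(1097.287142857143,)]
Query 2 returns: [(7681.01,)]

Reason: AVG vs SUM give different aggregate values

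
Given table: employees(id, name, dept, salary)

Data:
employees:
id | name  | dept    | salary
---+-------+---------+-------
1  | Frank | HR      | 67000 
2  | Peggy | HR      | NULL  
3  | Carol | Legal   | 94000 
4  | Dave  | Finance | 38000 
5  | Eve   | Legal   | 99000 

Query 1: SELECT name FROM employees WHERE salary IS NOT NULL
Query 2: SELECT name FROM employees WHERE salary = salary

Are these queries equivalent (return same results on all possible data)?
Yes, equivalent

Both queries return: [('Carol',), ('Dave',), ('Eve',), ('Frank',)]

Reason: IS NOT NULL vs self-equality (both exclude NULLs)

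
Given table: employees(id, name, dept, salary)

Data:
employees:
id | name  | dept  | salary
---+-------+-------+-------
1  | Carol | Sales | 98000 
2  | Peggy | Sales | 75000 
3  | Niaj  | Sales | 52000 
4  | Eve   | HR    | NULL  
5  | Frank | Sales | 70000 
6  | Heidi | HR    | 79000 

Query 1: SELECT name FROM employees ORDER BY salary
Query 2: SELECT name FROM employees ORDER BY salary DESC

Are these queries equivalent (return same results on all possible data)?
No, not equivalent

Query 1 returns: [('Eve',), ('Niaj',), ('Frank',), ('Peggy',), ('Heidi',), ('Carol',)]
Query 2 returns: [('Carol',), ('Heidi',), ('Peggy',), ('Frank',), ('Niaj',), ('Eve',)]

Reason: ASC vs DESC gives opposite ordering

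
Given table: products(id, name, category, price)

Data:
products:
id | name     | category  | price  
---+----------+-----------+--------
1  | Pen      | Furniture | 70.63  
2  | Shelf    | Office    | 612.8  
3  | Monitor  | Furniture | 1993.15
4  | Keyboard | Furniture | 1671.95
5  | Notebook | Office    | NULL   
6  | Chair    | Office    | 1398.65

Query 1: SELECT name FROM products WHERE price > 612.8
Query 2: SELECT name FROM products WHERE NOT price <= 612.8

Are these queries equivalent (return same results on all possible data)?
Yes, equivalent

Both queries return: [('Chair',), ('Keyboard',), ('Monitor',)]

Reason: Both filter price > 612.8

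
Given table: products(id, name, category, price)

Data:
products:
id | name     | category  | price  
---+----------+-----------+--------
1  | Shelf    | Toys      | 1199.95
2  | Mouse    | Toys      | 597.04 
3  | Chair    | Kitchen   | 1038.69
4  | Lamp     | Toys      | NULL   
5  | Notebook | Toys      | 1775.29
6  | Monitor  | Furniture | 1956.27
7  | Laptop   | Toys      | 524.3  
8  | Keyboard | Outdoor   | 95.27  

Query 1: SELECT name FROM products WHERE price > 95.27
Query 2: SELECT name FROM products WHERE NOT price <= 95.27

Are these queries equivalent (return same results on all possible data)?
Yes, equivalent

Both queries return: [('Chair',), ('Laptop',), ('Monitor',), ('Mouse',), ('Notebook',), ('Shelf',)]

Reason: Both filter price > 95.27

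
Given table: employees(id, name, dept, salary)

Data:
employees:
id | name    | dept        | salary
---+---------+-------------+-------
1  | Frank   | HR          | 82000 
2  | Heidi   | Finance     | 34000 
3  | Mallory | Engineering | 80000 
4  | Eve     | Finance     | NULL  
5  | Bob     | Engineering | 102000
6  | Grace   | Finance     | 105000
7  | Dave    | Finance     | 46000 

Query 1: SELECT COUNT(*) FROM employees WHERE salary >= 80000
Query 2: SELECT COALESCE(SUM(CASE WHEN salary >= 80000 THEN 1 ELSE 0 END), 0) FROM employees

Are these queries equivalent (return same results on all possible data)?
Yes, equivalent

Both queries return: [(4,)]

Reason: COUNT with WHERE vs conditional SUM (COALESCE handles empty-table NULL)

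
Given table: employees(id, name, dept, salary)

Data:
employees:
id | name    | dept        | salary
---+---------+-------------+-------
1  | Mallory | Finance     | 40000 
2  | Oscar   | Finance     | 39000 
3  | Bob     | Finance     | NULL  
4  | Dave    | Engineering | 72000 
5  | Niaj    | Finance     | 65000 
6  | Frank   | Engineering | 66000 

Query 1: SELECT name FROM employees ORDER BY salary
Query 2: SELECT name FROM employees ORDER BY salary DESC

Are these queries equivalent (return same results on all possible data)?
No, not equivalent

Query 1 returns: [('Bob',), ('Oscar',), ('Mallory',), ('Niaj',), ('Frank',), ('Dave',)]
Query 2 returns: [('Dave',), ('Frank',), ('Niaj',), ('Mallory',), ('Oscar',), ('Bob',)]

Reason: ASC vs DESC gives opposite ordering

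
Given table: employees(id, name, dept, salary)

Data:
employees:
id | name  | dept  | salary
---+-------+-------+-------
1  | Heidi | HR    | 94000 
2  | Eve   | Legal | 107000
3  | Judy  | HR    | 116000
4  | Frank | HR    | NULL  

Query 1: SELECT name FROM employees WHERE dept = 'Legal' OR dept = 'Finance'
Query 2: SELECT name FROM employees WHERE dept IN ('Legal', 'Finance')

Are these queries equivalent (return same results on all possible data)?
Yes, equivalent

Both queries return: [('Eve',)]

Reason: OR vs IN are equivalent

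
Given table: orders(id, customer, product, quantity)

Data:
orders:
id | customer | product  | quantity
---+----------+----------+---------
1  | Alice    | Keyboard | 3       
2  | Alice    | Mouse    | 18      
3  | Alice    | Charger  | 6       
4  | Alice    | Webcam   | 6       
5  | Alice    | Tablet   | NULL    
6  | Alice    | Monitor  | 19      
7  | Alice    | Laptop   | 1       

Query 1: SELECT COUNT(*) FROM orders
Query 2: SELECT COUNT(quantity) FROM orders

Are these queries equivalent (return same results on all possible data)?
No, not equivalent

Query 1 returns: [(7,)]
Query 2 returns: [(6,)]

Reason: COUNT(*) includes NULLs, COUNT(column) excludes them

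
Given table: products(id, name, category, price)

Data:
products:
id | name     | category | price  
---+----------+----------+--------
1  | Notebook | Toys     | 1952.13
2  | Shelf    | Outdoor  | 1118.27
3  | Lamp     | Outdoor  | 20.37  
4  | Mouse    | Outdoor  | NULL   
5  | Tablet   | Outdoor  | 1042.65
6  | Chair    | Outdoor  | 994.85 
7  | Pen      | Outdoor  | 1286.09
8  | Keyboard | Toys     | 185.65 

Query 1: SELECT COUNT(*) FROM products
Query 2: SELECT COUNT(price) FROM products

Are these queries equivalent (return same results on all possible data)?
No, not equivalent

Query 1 returns: [(8,)]
Query 2 returns: [(7,)]

Reason: COUNT(*) includes NULLs, COUNT(column) excludes them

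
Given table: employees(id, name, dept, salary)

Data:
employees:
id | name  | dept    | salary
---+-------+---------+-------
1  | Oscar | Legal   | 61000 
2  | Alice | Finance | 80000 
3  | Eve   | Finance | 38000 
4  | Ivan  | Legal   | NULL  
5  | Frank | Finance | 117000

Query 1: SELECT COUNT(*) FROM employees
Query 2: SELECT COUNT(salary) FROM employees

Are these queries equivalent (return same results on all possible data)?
No, not equivalent

Query 1 returns: [(5,)]
Query 2 returns: [(4,)]

Reason: COUNT(*) includes NULLs, COUNT(column) excludes them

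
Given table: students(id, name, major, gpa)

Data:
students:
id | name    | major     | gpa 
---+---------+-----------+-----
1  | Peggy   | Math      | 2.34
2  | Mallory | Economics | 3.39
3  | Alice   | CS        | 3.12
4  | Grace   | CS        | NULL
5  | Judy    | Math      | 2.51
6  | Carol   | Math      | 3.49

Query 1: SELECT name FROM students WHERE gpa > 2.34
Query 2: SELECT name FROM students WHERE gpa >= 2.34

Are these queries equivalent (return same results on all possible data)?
No, not equivalent

Query 1 returns: [('Mallory',), ('Alice',), ('Judy',), ('Carol',)]
Query 2 returns: [('Peggy',), ('Mallory',), ('Alice',), ('Judy',), ('Carol',)]

Reason: > vs >= gives different results when gpa = 2.34 exists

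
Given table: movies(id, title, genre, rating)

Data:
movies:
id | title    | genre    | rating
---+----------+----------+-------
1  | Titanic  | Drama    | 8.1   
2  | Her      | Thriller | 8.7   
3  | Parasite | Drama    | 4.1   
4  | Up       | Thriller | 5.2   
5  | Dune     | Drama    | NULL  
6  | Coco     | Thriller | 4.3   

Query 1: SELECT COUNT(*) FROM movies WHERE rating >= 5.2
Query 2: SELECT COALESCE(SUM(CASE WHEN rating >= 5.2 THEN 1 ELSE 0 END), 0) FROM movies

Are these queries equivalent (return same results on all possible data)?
Yes, equivalent

Both queries return: [(3,)]

Reason: COUNT with WHERE vs conditional SUM (COALESCE handles empty-table NULL)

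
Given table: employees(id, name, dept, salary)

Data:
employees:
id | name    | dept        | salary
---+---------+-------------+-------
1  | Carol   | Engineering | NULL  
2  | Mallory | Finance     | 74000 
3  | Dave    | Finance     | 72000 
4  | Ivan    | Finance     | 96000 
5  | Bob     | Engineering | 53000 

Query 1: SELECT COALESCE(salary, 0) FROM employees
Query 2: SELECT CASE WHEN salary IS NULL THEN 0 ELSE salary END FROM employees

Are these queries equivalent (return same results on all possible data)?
Yes, equivalent

Both queries return: [(0,), (53000,), (72000,), (74000,), (96000,)]

Reason: COALESCE vs CASE for NULL handling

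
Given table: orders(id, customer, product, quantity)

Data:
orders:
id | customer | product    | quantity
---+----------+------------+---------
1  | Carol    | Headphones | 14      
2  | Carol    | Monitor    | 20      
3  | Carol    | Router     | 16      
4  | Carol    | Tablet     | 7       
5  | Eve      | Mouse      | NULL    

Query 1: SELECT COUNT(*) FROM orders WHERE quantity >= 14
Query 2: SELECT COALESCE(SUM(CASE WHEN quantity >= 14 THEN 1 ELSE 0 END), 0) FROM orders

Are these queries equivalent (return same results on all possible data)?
Yes, equivalent

Both queries return: [(3,)]

Reason: COUNT with WHERE vs conditional SUM (COALESCE handles empty-table NULL)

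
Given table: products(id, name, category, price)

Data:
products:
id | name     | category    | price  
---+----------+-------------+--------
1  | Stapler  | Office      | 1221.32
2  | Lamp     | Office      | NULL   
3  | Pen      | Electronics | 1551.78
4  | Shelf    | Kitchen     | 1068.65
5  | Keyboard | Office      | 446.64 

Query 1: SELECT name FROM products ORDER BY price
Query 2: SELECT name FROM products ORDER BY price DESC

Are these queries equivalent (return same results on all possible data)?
No, not equivalent

Query 1 returns: [('Lamp',), ('Keyboard',), ('Shelf',), ('Stapler',), ('Pen',)]
Query 2 returns: [('Pen',), ('Stapler',), ('Shelf',), ('Keyboard',), ('Lamp',)]

Reason: ASC vs DESC gives opposite ordering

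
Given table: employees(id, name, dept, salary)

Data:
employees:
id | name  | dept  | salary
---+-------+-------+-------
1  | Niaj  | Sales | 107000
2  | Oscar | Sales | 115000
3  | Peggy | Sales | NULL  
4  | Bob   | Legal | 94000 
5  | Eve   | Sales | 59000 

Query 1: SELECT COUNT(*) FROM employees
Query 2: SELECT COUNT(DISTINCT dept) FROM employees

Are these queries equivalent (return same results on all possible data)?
No, not equivalent

Query 1 returns: [(5,)]
Query 2 returns: [(2,)]

Reason: COUNT(*) counts rows, COUNT(DISTINCT dept) counts unique depts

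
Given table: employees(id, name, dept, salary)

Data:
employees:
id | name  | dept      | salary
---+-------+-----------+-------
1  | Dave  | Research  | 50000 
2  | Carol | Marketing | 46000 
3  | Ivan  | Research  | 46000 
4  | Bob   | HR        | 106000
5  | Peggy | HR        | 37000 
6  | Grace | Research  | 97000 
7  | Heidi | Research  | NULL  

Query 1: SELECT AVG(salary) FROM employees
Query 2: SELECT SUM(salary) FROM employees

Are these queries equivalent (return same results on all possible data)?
No, not equivalent

Query 1 returns: [(63666.666666666664,)]
Query 2 returns: [(382000,)]

Reason: AVG vs SUM give different aggregate values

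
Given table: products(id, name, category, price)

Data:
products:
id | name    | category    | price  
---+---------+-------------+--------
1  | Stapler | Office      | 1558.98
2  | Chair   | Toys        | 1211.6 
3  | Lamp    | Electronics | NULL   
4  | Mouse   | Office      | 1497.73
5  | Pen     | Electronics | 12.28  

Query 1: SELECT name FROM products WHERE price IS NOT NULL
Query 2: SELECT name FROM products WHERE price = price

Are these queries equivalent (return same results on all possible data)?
Yes, equivalent

Both queries return: [('Chair',), ('Mouse',), ('Pen',), ('Stapler',)]

Reason: IS NOT NULL vs self-equality (both exclude NULLs)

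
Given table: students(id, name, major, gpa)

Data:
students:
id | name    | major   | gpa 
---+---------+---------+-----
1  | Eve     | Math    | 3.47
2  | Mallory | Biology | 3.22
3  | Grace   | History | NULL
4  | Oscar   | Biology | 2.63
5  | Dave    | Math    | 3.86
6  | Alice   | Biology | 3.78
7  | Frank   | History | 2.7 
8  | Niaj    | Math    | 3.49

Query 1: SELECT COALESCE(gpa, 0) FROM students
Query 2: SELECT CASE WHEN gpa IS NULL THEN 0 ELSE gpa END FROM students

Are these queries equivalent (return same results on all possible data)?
Yes, equivalent

Both queries return: [(0,), (2.63,), (2.7,), (3.22,), (3.47,), (3.49,), (3.78,), (3.86,)]

Reason: COALESCE vs CASE for NULL handling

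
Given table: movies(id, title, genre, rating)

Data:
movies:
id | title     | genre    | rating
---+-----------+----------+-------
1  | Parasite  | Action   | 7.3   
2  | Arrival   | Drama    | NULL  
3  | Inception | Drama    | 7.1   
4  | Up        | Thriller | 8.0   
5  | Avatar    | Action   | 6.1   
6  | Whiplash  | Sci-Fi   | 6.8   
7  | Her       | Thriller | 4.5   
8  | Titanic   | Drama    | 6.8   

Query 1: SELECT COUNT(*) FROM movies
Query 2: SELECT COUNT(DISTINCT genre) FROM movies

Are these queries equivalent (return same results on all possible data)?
No, not equivalent

Query 1 returns: [(8,)]
Query 2 returns: [(4,)]

Reason: COUNT(*) counts rows, COUNT(DISTINCT genre) counts unique genres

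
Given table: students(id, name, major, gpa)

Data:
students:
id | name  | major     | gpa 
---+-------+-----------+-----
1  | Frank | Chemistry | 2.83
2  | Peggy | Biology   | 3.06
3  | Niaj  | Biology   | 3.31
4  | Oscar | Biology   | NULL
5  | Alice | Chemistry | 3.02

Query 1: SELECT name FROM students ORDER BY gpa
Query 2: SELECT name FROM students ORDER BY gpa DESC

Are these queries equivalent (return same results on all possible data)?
No, not equivalent

Query 1 returns: [('Oscar',), ('Frank',), ('Alice',), ('Peggy',), ('Niaj',)]
Query 2 returns: [('Niaj',), ('Peggy',), ('Alice',), ('Frank',), ('Oscar',)]

Reason: ASC vs DESC gives opposite ordering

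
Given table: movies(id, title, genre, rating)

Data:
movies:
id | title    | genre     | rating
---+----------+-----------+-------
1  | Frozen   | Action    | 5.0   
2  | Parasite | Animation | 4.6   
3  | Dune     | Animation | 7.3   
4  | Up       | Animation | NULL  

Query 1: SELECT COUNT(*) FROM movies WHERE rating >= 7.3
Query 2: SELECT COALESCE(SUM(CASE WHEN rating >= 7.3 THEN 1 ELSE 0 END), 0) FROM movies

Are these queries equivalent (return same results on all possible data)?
Yes, equivalent

Both queries return: [(1,)]

Reason: COUNT with WHERE vs conditional SUM (COALESCE handles empty-table NULL)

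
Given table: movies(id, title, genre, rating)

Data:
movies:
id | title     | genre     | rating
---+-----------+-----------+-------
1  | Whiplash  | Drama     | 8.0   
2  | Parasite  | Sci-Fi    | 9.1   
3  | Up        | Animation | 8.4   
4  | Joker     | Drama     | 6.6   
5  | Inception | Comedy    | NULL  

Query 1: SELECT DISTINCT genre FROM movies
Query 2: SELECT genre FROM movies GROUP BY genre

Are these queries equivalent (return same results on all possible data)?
Yes, equivalent

Both queries return: [('Animation',), ('Comedy',), ('Drama',), ('Sci-Fi',)]

Reason: Both get unique genres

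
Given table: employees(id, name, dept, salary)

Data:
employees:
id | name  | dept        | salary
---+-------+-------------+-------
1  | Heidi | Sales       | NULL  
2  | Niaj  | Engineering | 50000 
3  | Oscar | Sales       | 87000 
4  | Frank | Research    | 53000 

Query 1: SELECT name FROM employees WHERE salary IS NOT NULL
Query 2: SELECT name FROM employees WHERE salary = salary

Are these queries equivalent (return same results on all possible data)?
Yes, equivalent

Both queries return: [('Frank',), ('Niaj',), ('Oscar',)]

Reason: IS NOT NULL vs self-equality (both exclude NULLs)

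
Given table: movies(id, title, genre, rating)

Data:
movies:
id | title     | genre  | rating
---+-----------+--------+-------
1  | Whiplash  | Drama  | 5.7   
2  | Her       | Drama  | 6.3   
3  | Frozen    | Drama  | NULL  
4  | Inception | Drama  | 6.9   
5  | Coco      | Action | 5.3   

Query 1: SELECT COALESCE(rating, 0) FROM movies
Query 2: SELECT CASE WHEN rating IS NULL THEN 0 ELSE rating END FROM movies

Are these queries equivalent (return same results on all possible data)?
Yes, equivalent

Both queries return: [(0,), (5.3,), (5.7,), (6.3,), (6.9,)]

Reason: COALESCE vs CASE for NULL handling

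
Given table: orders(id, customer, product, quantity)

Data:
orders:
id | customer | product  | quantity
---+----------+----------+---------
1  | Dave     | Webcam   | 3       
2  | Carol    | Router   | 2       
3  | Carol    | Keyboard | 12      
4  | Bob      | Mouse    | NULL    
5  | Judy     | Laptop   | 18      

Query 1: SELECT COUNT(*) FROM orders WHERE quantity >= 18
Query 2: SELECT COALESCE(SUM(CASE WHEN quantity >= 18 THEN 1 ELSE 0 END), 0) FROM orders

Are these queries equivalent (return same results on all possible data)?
Yes, equivalent

Both queries return: [(1,)]

Reason: COUNT with WHERE vs conditional SUM (COALESCE handles empty-table NULL)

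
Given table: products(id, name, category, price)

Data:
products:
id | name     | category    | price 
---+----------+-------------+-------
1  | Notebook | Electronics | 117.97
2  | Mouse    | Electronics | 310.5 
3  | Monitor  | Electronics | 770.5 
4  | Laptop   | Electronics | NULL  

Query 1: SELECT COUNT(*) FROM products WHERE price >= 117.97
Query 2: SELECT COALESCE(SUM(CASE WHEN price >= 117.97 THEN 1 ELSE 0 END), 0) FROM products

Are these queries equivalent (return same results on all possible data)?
Yes, equivalent

Both queries return: [(3,)]

Reason: COUNT with WHERE vs conditional SUM (COALESCE handles empty-table NULL)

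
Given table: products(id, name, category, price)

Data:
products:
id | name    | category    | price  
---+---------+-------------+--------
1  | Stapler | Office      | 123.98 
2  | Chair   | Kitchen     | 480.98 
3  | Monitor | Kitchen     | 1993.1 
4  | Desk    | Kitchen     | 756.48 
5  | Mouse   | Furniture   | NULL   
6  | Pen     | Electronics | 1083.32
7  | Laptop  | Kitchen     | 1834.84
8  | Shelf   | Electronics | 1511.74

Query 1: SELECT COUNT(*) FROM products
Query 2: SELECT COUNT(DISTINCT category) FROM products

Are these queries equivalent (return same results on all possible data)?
No, not equivalent

Query 1 returns: [(8,)]
Query 2 returns: [(4,)]

Reason: COUNT(*) counts rows, COUNT(DISTINCT category) counts unique categorys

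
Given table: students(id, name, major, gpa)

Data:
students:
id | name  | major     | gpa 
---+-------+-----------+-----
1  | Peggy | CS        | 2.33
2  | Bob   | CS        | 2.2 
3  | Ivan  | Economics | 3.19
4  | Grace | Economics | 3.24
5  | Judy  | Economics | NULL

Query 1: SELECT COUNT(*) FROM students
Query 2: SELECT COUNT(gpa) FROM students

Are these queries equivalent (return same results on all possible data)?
No, not equivalent

Query 1 returns: [(5,)]
Query 2 returns: [(4,)]

Reason: COUNT(*) includes NULLs, COUNT(column) excludes them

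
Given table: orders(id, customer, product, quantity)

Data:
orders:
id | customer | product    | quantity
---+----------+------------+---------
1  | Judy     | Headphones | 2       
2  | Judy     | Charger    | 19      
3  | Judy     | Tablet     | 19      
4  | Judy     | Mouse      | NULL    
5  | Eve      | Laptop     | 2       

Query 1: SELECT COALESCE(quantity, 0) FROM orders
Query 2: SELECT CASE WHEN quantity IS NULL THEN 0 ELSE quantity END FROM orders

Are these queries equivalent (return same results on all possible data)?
Yes, equivalent

Both queries return: [(0,), (2,), (2,), (19,), (19,)]

Reason: COALESCE vs CASE for NULL handling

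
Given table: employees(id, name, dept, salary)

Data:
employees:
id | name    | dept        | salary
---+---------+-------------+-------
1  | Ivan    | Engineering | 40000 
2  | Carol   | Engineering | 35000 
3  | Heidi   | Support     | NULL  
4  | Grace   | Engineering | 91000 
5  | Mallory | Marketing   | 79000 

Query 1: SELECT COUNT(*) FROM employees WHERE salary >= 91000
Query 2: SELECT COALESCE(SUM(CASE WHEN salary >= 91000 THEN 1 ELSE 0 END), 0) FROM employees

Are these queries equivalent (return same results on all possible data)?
Yes, equivalent

Both queries return: [(1,)]

Reason: COUNT with WHERE vs conditional SUM (COALESCE handles empty-table NULL)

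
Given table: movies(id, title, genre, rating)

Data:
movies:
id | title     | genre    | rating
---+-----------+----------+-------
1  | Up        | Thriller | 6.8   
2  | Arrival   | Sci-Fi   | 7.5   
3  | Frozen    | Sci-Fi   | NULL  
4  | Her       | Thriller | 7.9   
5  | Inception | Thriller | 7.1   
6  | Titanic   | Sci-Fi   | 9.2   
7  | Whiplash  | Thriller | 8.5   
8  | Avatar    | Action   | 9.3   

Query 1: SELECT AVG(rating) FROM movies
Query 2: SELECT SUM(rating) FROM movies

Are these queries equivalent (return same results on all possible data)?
No, not equivalent

Query 1 returns: [(8.042857142857143,)]
Query 2 returns: [(56.3,)]

Reason: AVG vs SUM give different aggregate values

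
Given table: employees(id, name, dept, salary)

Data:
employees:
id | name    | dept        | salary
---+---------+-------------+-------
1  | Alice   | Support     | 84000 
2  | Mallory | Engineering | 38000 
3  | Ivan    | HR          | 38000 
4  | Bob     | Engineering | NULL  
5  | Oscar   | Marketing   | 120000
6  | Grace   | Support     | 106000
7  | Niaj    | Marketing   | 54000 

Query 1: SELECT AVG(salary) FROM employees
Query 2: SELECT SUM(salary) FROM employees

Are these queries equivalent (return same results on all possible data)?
No, not equivalent

Query 1 returns: [(73333.33333333333,)]
Query 2 returns: [(440000,)]

Reason: AVG vs SUM give different aggregate values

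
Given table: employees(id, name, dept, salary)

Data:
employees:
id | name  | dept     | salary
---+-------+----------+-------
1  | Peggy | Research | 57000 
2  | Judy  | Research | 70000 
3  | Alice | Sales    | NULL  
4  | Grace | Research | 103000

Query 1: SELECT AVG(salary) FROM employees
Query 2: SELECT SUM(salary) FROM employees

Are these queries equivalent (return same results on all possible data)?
No, not equivalent

Query 1 returns: [(76666.66666666667,)]
Query 2 returns: [(230000,)]

Reason: AVG vs SUM give different aggregate values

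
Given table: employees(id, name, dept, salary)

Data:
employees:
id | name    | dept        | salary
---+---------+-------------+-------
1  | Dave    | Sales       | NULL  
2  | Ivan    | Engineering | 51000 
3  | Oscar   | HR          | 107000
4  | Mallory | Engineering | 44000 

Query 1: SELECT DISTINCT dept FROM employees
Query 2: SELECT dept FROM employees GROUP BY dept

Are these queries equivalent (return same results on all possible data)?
Yes, equivalent

Both queries return: [('Engineering',), ('HR',), ('Sales',)]

Reason: Both get unique depts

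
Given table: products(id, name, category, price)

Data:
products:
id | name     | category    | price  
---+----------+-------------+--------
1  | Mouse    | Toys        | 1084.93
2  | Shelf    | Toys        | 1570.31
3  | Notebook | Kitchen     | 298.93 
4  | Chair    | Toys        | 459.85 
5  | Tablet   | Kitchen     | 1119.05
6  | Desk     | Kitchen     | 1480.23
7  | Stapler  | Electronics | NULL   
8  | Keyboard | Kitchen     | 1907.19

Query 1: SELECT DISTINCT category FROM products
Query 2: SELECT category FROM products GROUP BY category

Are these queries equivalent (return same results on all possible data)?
Yes, equivalent

Both queries return: [('Electronics',), ('Kitchen',), ('Toys',)]

Reason: Both get unique categorys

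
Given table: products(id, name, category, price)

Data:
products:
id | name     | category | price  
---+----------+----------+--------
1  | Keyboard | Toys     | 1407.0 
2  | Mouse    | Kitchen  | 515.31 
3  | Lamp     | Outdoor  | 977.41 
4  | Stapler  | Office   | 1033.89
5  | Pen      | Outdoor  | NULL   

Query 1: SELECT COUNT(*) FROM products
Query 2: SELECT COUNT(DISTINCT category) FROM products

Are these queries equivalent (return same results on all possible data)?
No, not equivalent

Query 1 returns: [(5,)]
Query 2 returns: [(4,)]

Reason: COUNT(*) counts rows, COUNT(DISTINCT category) counts unique categorys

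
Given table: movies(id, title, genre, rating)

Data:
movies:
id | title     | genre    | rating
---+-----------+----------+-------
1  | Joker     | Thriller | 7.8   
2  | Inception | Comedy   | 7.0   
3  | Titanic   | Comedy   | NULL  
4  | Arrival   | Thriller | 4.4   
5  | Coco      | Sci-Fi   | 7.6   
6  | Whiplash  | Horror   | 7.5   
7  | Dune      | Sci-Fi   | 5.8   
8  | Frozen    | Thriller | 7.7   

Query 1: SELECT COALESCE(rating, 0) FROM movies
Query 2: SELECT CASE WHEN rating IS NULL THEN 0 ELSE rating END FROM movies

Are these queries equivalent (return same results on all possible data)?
Yes, equivalent

Both queries return: [(0,), (4.4,), (5.8,), (7.0,), (7.5,), (7.6,), (7.7,), (7.8,)]

Reason: COALESCE vs CASE for NULL handling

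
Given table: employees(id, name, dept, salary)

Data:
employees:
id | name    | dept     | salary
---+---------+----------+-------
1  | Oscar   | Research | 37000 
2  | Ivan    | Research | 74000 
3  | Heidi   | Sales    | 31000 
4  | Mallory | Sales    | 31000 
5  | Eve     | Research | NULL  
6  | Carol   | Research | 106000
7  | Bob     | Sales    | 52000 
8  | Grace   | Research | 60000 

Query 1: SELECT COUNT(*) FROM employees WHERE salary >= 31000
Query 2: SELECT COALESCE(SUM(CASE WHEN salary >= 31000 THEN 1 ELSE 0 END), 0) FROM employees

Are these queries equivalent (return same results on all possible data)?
Yes, equivalent

Both queries return: [(7,)]

Reason: COUNT with WHERE vs conditional SUM (COALESCE handles empty-table NULL)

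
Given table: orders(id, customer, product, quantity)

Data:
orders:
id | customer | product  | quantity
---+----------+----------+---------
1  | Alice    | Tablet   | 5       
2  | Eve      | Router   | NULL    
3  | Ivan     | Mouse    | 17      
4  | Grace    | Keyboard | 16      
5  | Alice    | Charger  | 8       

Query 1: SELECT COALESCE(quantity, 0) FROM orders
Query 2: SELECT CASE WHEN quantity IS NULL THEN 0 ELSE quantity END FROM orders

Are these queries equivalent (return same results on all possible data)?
Yes, equivalent

Both queries return: [(0,), (5,), (8,), (16,), (17,)]

Reason: COALESCE vs CASE for NULL handling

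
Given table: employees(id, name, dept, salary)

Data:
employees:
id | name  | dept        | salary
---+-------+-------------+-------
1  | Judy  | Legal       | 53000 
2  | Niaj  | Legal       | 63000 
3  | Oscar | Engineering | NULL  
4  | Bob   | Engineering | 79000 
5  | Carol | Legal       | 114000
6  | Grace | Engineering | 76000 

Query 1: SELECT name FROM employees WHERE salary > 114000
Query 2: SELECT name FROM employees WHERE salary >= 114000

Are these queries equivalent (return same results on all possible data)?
No, not equivalent

Query 1 returns: []
Query 2 returns: [('Carol',)]

Reason: > vs >= gives different results when salary = 114000 exists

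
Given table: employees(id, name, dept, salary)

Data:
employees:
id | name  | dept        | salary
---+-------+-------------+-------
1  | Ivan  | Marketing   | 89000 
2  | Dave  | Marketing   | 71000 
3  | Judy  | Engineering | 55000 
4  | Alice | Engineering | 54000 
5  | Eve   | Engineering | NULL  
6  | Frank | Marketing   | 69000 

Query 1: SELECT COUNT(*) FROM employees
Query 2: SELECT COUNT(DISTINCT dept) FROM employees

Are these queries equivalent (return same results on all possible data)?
No, not equivalent

Query 1 returns: [(6,)]
Query 2 returns: [(2,)]

Reason: COUNT(*) counts rows, COUNT(DISTINCT dept) counts unique depts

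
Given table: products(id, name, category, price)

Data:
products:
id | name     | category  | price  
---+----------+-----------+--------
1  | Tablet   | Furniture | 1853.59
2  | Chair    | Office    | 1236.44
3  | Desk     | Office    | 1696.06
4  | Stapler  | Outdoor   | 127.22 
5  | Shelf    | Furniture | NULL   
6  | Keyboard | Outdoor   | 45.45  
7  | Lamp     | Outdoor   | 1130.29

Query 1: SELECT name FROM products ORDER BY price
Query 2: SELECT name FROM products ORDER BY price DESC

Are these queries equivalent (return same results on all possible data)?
No, not equivalent

Query 1 returns: [('Shelf',), ('Keyboard',), ('Stapler',), ('Lamp',), ('Chair',), ('Desk',), ('Tablet',)]
Query 2 returns: [('Tablet',), ('Desk',), ('Chair',), ('Lamp',), ('Stapler',), ('Keyboard',), ('Shelf',)]

Reason: ASC vs DESC gives opposite ordering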